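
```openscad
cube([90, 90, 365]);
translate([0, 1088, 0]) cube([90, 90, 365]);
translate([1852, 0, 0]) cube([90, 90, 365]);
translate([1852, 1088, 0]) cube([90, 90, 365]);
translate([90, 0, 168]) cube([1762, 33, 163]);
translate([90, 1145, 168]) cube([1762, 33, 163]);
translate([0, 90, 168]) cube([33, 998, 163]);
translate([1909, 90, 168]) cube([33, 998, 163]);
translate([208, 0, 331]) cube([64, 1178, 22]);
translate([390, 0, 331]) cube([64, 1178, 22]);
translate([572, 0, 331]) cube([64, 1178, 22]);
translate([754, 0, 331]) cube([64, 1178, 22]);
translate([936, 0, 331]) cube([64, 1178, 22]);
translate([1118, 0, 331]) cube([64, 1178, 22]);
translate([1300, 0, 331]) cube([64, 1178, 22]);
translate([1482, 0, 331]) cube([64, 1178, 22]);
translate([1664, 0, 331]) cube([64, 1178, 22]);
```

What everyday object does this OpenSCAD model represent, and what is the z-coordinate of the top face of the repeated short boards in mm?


A bed frame. The slat-top height is 353 mm.

Four posts, four rails, and a row of slats — a bed frame. Slats sit on the rails at z = 168 + 163 = 331; with slat thickness 22, the top is 353 mm.


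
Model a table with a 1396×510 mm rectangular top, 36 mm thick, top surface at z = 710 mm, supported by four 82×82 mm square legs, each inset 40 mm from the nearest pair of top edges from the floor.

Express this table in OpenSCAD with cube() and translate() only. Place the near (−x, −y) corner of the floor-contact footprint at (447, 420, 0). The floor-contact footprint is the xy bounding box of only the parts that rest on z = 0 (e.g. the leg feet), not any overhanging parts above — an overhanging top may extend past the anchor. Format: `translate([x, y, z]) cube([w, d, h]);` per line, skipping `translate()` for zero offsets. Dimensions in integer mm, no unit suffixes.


translate([407, 380, 674]) cube([1396, 510, 36]);
translate([447, 420, 0]) cube([82, 82, 674]);
translate([1681, 420, 0]) cube([82, 82, 674]);
translate([447, 768, 0]) cube([82, 82, 674]);
translate([1681, 768, 0]) cube([82, 82, 674]);


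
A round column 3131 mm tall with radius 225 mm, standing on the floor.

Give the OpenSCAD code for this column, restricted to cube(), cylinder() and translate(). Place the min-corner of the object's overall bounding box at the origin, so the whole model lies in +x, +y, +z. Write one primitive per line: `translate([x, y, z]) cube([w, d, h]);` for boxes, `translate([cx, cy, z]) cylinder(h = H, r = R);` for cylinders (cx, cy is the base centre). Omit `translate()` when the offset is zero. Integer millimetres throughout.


translate([225, 225, 0]) cylinder(h = 3131, r = 225);


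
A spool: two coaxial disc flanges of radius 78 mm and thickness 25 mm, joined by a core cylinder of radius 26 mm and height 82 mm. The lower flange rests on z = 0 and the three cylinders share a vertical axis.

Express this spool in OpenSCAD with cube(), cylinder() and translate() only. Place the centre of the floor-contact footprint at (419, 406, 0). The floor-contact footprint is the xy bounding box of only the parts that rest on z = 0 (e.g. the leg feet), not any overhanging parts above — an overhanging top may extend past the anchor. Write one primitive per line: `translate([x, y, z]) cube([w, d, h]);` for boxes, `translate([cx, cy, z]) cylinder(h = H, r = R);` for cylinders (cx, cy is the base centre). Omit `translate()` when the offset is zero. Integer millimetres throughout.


translate([419, 406, 0]) cylinder(h = 25, r = 78);
translate([419, 406, 25]) cylinder(h = 82, r = 26);
translate([419, 406, 107]) cylinder(h = 25, r = 78);


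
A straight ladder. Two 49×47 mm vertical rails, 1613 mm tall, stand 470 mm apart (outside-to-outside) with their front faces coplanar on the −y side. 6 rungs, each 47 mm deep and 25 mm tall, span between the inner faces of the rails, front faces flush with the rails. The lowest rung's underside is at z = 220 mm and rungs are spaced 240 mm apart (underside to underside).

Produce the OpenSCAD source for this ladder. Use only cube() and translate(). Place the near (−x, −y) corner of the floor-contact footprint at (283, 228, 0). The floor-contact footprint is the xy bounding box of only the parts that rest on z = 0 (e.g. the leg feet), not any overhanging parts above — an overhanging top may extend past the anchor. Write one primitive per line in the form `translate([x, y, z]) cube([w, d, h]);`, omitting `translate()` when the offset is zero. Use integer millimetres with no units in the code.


// rung span = 470 - 2*49 = 372
// rung[k] z = 220 + k*240
translate([283, 228, 0]) cube([49, 47, 1613]);
translate([704, 228, 0]) cube([49, 47, 1613]);
translate([332, 228, 220]) cube([372, 47, 25]);
translate([332, 228, 460]) cube([372, 47, 25]);
translate([332, 228, 700]) cube([372, 47, 25]);
translate([332, 228, 940]) cube([372, 47, 25]);
translate([332, 228, 1180]) cube([372, 47, 25]);
translate([332, 228, 1420]) cube([372, 47, 25]);


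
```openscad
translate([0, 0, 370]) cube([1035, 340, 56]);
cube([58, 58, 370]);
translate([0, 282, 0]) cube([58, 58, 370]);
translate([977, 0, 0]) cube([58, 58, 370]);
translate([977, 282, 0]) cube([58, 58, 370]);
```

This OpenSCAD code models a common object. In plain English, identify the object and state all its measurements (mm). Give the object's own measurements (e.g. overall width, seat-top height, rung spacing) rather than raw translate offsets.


A bench: a 1035×340 mm seat slab, 56 mm thick, top at z = 426 mm, on four 58×58 mm square legs flush with the seat corners and standing on z = 0.


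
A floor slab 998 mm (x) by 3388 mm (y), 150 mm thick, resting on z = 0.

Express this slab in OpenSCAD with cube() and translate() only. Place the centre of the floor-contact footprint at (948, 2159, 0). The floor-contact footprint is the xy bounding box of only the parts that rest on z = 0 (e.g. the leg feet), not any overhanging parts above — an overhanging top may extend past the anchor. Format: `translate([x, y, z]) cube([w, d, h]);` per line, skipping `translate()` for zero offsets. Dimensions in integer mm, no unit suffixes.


translate([449, 465, 0]) cube([998, 3388, 150]);


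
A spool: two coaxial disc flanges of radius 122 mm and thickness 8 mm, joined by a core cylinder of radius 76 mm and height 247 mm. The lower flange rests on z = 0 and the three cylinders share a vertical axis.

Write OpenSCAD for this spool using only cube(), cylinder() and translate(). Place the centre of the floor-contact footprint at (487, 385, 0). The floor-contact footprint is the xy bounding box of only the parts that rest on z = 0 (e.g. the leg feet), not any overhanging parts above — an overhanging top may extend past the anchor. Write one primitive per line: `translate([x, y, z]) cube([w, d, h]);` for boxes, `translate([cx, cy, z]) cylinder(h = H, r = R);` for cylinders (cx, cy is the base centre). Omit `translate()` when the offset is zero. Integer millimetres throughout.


translate([487, 385, 0]) cylinder(h = 8, r = 122);
translate([487, 385, 8]) cylinder(h = 247, r = 76);
translate([487, 385, 255]) cylinder(h = 8, r = 122);


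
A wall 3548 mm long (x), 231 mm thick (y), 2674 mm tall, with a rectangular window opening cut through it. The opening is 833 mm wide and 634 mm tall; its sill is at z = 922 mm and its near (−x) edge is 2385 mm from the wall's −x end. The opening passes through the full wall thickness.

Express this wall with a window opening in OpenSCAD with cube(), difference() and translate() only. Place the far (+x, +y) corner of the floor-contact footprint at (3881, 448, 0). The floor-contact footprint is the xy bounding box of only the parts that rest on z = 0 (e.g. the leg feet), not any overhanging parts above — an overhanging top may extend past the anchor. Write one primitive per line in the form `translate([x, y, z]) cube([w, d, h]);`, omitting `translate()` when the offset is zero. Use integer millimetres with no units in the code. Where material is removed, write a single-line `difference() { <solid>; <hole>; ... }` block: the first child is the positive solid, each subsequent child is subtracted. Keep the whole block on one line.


difference() { translate([333, 217, 0]) cube([3548, 231, 2674]); translate([2718, 217, 922]) cube([833, 231, 634]); }


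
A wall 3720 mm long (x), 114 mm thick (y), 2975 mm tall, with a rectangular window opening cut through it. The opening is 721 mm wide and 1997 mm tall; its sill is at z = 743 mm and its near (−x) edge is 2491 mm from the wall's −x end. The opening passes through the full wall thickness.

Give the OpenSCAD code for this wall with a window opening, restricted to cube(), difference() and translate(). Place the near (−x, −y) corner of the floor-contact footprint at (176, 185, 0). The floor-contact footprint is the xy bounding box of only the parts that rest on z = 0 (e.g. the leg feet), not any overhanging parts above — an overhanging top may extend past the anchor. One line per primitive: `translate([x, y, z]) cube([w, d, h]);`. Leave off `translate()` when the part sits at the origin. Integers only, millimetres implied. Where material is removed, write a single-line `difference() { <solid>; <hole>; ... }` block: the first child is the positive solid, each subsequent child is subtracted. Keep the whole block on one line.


difference() { translate([176, 185, 0]) cube([3720, 114, 2975]); translate([2667, 185, 743]) cube([721, 114, 1997]); }


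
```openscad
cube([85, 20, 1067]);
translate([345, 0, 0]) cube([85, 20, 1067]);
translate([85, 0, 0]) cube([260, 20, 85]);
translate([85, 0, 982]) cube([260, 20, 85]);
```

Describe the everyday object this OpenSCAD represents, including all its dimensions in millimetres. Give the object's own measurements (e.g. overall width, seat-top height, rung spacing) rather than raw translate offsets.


A rectangular picture frame lying in the x–z plane (depth along y). The opening is 260 mm wide (x) by 897 mm tall (z), surrounded by a border 85 mm wide on all four sides. The frame is 20 mm deep and is made of two full-height vertical stiles with two horizontal rails fitted between them.


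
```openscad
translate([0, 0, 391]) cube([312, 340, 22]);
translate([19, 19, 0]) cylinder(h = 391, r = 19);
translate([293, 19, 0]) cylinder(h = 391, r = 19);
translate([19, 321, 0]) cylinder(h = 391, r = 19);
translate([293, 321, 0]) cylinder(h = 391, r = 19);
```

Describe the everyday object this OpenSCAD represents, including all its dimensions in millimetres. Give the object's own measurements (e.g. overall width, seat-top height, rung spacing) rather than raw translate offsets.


A four-legged stool. The seat is a 312×340×22 mm slab whose top surface is at z = 413 mm; four round legs, each 38 mm in diameter, run from the floor (z = 0) to the underside of the seat, each leg's axis is inset half a diameter from the nearest pair of seat edges (so the leg's bounding box is flush with the corner).


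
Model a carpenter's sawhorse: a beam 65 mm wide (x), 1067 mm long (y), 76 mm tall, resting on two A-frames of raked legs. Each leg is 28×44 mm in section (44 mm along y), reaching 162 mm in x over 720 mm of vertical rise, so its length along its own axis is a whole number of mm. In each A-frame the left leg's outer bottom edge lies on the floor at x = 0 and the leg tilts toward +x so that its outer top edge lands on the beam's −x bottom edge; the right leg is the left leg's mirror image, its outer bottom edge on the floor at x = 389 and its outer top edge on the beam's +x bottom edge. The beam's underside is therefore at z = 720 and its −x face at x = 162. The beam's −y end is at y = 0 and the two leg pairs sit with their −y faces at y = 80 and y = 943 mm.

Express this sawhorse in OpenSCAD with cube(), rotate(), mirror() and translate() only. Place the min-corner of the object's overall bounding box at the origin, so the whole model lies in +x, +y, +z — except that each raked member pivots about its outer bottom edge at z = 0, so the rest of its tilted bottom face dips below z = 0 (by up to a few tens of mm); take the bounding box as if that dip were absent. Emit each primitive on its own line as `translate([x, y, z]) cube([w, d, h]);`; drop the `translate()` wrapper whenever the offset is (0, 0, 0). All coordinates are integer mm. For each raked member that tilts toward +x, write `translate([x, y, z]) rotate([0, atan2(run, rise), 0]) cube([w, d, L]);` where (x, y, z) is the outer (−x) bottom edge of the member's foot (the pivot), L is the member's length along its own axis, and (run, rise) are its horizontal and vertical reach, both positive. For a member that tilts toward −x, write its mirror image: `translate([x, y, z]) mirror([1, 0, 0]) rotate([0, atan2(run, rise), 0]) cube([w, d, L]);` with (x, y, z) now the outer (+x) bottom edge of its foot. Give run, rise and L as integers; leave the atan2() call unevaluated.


// leg length = √(162² + 720²) = 738
// right-leg outer foot x = 2·162 + 65 = 389
// beam min-corner = (162, 0, 720)
translate([162, 0, 720]) cube([65, 1067, 76]);
translate([0, 80, 0]) rotate([0, atan2(162, 720), 0]) cube([28, 44, 738]);
translate([389, 80, 0]) mirror([1, 0, 0]) rotate([0, atan2(162, 720), 0]) cube([28, 44, 738]);
translate([0, 943, 0]) rotate([0, atan2(162, 720), 0]) cube([28, 44, 738]);
translate([389, 943, 0]) mirror([1, 0, 0]) rotate([0, atan2(162, 720), 0]) cube([28, 44, 738]);


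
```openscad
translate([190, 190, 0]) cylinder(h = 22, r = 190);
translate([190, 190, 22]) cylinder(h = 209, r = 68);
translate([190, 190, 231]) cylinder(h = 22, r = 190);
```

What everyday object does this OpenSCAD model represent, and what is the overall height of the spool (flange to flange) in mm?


A spool. The overall height is 253 mm.

Three coaxial cylinders, large–small–large — a spool. Two 22 mm flanges and a 209 mm core give 22 + 209 + 22 = 253 mm.


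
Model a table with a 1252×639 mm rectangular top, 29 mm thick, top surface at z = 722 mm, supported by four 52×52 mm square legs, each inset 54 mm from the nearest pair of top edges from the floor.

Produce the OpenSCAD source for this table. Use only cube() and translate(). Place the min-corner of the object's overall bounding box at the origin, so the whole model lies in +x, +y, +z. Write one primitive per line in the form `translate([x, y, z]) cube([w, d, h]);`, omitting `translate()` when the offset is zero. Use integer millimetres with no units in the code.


translate([0, 0, 693]) cube([1252, 639, 29]);
translate([54, 54, 0]) cube([52, 52, 693]);
translate([1146, 54, 0]) cube([52, 52, 693]);
translate([54, 533, 0]) cube([52, 52, 693]);
translate([1146, 533, 0]) cube([52, 52, 693]);


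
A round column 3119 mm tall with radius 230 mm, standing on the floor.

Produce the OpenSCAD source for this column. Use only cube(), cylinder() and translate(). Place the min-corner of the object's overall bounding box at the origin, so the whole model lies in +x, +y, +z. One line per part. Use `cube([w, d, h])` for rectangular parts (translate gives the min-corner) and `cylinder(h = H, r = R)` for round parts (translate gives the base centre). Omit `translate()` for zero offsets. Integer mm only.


translate([230, 230, 0]) cylinder(h = 3119, r = 230);


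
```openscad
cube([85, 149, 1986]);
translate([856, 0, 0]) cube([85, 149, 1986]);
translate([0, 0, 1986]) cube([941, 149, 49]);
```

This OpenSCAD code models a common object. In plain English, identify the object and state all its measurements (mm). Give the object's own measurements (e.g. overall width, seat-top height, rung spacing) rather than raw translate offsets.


A door frame. The clear opening is 771 mm wide and 1986 mm high. Two 85 mm wide jambs, 149 mm deep, stand either side of the opening from the floor to the top of the opening. A 49 mm thick head sits across the top of both jambs, spanning the full outside width of the frame.


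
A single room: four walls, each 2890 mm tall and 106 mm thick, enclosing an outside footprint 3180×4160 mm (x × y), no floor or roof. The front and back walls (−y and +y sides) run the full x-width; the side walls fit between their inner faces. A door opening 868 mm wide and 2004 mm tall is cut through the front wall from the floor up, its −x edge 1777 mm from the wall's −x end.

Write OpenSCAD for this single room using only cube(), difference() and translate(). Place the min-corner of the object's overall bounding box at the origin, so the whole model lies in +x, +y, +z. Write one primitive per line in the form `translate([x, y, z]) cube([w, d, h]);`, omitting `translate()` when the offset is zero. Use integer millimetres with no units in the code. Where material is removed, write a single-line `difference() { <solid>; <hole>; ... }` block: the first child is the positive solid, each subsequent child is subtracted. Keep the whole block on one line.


difference() { cube([3180, 106, 2890]); translate([1777, 0, 0]) cube([868, 106, 2004]); }
translate([0, 4054, 0]) cube([3180, 106, 2890]);
translate([0, 106, 0]) cube([106, 3948, 2890]);
translate([3074, 106, 0]) cube([106, 3948, 2890]);


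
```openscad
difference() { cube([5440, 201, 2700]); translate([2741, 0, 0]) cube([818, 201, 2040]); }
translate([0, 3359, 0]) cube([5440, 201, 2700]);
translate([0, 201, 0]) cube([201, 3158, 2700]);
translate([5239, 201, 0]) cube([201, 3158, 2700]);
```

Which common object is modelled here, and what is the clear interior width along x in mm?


A single room. The interior width is 5038 mm.

Four walls enclosing a rectangle with a door in the front wall — a room. Outside width 5440 minus two 201 mm walls gives 5038 mm.


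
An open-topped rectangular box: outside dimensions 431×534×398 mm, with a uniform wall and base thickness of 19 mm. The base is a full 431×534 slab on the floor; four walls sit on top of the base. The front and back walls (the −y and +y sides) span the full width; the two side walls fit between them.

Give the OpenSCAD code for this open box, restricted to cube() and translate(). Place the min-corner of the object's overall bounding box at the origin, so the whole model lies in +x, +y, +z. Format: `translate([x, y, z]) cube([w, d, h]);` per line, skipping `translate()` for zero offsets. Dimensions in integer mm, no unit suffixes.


cube([431, 534, 19]);
translate([0, 0, 19]) cube([431, 19, 379]);
translate([0, 515, 19]) cube([431, 19, 379]);
translate([0, 19, 19]) cube([19, 496, 379]);
translate([412, 19, 19]) cube([19, 496, 379]);


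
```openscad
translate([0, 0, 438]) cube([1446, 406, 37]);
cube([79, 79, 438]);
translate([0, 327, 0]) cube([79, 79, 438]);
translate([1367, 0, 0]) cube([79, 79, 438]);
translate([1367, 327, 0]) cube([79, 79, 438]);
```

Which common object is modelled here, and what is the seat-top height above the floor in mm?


A bench. The seat-top height is 475 mm.

A long slab on four corner posts — a bench. The slab sits at z = 438 with thickness 37, so the top is 438 + 37 = 475 mm.


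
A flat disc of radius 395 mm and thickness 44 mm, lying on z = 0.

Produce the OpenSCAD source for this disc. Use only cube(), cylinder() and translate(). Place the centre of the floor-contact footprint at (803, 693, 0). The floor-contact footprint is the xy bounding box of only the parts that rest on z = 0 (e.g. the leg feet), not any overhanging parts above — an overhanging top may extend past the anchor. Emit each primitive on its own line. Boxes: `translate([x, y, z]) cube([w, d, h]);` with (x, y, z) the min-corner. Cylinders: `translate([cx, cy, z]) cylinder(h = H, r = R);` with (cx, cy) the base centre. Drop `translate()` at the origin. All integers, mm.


translate([803, 693, 0]) cylinder(h = 44, r = 395);


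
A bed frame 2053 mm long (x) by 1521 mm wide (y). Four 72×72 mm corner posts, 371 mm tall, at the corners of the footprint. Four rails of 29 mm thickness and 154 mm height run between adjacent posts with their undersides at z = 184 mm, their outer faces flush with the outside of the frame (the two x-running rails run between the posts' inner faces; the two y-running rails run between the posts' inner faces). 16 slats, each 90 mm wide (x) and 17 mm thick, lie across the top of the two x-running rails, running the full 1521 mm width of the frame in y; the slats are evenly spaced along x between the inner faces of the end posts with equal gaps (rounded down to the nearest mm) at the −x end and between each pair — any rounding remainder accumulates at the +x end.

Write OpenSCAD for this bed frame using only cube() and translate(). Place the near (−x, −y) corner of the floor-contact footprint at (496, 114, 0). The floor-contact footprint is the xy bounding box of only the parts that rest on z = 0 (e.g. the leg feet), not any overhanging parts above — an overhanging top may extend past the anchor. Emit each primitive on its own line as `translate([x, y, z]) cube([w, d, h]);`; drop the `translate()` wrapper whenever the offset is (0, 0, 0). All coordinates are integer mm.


translate([496, 114, 0]) cube([72, 72, 371]);
translate([496, 1563, 0]) cube([72, 72, 371]);
translate([2477, 114, 0]) cube([72, 72, 371]);
translate([2477, 1563, 0]) cube([72, 72, 371]);
translate([568, 114, 184]) cube([1909, 29, 154]);
translate([568, 1606, 184]) cube([1909, 29, 154]);
translate([496, 186, 184]) cube([29, 1377, 154]);
translate([2520, 186, 184]) cube([29, 1377, 154]);
translate([595, 114, 338]) cube([90, 1521, 17]);
translate([712, 114, 338]) cube([90, 1521, 17]);
translate([829, 114, 338]) cube([90, 1521, 17]);
translate([946, 114, 338]) cube([90, 1521, 17]);
translate([1063, 114, 338]) cube([90, 1521, 17]);
translate([1180, 114, 338]) cube([90, 1521, 17]);
translate([1297, 114, 338]) cube([90, 1521, 17]);
translate([1414, 114, 338]) cube([90, 1521, 17]);
translate([1531, 114, 338]) cube([90, 1521, 17]);
translate([1648, 114, 338]) cube([90, 1521, 17]);
translate([1765, 114, 338]) cube([90, 1521, 17]);
translate([1882, 114, 338]) cube([90, 1521, 17]);
translate([1999, 114, 338]) cube([90, 1521, 17]);
translate([2116, 114, 338]) cube([90, 1521, 17]);
translate([2233, 114, 338]) cube([90, 1521, 17]);
translate([2350, 114, 338]) cube([90, 1521, 17]);


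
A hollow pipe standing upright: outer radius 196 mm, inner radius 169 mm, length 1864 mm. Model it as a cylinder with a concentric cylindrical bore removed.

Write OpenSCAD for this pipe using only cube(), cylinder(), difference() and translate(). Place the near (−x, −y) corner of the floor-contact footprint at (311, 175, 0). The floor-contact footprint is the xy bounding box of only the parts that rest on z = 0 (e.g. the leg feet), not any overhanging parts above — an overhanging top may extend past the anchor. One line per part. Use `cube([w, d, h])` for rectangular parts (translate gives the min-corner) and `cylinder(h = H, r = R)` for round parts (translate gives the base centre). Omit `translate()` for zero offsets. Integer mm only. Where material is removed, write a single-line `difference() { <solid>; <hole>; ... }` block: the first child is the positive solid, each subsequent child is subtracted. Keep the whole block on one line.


difference() { translate([507, 371, 0]) cylinder(h = 1864, r = 196); translate([507, 371, 0]) cylinder(h = 1864, r = 169); }


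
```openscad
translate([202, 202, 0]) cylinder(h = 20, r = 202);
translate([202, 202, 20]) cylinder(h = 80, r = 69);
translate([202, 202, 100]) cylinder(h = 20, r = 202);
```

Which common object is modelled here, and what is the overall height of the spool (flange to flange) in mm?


A spool. The overall height is 120 mm.

Three coaxial cylinders, large–small–large — a spool. Two 20 mm flanges and a 80 mm core give 20 + 80 + 20 = 120 mm.


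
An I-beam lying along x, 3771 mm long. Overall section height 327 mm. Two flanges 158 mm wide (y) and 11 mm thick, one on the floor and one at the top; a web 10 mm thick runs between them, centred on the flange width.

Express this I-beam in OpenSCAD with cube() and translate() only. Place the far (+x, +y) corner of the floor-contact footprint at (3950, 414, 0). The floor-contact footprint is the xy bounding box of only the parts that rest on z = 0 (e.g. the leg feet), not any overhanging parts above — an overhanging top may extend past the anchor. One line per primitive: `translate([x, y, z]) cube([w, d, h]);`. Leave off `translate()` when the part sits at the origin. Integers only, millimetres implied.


translate([179, 256, 0]) cube([3771, 158, 11]);
translate([179, 330, 11]) cube([3771, 10, 305]);
translate([179, 256, 316]) cube([3771, 158, 11]);


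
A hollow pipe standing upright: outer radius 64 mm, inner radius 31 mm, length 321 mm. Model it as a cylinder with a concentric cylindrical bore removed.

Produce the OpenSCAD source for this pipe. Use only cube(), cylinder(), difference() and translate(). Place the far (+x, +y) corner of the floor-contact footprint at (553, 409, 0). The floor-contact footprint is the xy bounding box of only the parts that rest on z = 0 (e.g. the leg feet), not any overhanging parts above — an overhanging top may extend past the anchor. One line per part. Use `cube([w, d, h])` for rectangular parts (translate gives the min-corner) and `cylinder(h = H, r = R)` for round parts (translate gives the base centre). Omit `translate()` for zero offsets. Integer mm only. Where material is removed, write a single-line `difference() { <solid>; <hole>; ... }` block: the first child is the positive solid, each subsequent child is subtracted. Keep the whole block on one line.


difference() { translate([489, 345, 0]) cylinder(h = 321, r = 64); translate([489, 345, 0]) cylinder(h = 321, r = 31); }


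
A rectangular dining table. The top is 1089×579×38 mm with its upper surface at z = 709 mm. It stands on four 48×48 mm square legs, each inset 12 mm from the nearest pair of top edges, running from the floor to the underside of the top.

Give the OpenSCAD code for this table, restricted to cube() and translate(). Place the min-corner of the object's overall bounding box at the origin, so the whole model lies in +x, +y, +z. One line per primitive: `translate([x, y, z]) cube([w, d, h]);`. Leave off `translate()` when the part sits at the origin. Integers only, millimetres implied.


translate([0, 0, 671]) cube([1089, 579, 38]);
translate([12, 12, 0]) cube([48, 48, 671]);
translate([1029, 12, 0]) cube([48, 48, 671]);
translate([12, 519, 0]) cube([48, 48, 671]);
translate([1029, 519, 0]) cube([48, 48, 671]);


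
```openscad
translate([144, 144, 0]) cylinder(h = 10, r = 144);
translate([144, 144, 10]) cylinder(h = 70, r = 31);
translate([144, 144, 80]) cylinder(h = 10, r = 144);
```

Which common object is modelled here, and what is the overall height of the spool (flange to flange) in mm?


A spool. The overall height is 90 mm.

Three coaxial cylinders, large–small–large — a spool. Two 10 mm flanges and a 70 mm core give 10 + 70 + 10 = 90 mm.


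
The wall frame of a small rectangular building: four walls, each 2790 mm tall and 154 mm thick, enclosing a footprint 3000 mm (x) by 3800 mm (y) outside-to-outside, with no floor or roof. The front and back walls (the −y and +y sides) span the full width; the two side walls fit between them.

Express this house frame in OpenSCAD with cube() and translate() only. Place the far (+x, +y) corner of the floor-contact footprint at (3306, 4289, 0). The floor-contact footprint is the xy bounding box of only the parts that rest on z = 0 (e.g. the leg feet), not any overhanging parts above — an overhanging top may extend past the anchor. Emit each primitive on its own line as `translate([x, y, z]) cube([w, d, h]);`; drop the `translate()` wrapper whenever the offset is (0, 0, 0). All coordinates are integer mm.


translate([306, 489, 0]) cube([3000, 154, 2790]);
translate([306, 4135, 0]) cube([3000, 154, 2790]);
translate([306, 643, 0]) cube([154, 3492, 2790]);
translate([3152, 643, 0]) cube([154, 3492, 2790]);


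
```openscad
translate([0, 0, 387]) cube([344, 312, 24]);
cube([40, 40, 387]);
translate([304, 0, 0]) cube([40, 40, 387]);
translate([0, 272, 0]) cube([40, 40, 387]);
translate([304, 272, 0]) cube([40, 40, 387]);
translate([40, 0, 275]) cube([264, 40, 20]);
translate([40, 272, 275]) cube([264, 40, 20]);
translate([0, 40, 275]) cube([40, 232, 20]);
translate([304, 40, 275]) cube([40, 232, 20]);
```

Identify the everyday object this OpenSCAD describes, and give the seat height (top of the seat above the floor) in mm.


A stool. The seat height is 411 mm.

A 344×312×24 slab at z = 387 on four corner posts — a stool. The seat top is 387 + 24 = 411 mm.


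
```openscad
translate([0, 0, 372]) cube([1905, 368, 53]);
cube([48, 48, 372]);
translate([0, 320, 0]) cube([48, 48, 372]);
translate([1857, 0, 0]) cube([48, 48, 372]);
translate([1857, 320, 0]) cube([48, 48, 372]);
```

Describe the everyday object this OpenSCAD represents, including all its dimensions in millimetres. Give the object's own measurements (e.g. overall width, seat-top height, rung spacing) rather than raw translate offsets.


A bench: a 1905×368 mm seat slab, 53 mm thick, top at z = 425 mm, on four 48×48 mm square legs flush with the seat corners and standing on z = 0.


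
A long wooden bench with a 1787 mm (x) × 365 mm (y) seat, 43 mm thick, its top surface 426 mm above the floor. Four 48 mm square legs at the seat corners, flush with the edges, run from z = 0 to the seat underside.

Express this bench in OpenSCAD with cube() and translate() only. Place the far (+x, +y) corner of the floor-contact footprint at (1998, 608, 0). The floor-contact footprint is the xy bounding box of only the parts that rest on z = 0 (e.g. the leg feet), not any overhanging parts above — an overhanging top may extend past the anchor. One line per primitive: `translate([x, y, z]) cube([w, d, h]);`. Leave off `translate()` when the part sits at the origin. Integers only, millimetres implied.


translate([211, 243, 383]) cube([1787, 365, 43]);
translate([211, 243, 0]) cube([48, 48, 383]);
translate([211, 560, 0]) cube([48, 48, 383]);
translate([1950, 243, 0]) cube([48, 48, 383]);
translate([1950, 560, 0]) cube([48, 48, 383]);


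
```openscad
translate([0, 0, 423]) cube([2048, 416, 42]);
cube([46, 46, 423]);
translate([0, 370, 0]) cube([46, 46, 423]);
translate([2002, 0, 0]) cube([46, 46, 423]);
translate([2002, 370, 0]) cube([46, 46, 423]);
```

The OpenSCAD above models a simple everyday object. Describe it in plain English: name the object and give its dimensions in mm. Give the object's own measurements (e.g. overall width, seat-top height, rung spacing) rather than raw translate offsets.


A long wooden bench with a 2048 mm (x) × 416 mm (y) seat, 42 mm thick, its top surface 465 mm above the floor. Four 46 mm square legs at the seat corners, flush with the edges, run from z = 0 to the seat underside.


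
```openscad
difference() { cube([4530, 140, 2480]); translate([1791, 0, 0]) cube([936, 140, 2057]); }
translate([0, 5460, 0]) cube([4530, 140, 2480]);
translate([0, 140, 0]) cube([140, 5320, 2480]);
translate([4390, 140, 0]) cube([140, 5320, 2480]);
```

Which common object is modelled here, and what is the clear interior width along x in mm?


A single room. The interior width is 4250 mm.

Four walls enclosing a rectangle with a door in the front wall — a room. Outside width 4530 minus two 140 mm walls gives 4250 mm.


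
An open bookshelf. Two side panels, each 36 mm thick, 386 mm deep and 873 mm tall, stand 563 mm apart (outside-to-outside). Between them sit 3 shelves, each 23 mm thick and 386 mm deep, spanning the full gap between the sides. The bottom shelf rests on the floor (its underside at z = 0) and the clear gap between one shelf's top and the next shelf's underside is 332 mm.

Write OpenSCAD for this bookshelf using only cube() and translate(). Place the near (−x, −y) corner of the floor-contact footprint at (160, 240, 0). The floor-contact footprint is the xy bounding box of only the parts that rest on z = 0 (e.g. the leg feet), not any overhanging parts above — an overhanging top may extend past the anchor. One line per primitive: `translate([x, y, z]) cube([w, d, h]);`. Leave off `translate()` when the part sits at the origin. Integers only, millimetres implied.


translate([160, 240, 0]) cube([36, 386, 873]);
translate([687, 240, 0]) cube([36, 386, 873]);
translate([196, 240, 0]) cube([491, 386, 23]);
translate([196, 240, 355]) cube([491, 386, 23]);
translate([196, 240, 710]) cube([491, 386, 23]);


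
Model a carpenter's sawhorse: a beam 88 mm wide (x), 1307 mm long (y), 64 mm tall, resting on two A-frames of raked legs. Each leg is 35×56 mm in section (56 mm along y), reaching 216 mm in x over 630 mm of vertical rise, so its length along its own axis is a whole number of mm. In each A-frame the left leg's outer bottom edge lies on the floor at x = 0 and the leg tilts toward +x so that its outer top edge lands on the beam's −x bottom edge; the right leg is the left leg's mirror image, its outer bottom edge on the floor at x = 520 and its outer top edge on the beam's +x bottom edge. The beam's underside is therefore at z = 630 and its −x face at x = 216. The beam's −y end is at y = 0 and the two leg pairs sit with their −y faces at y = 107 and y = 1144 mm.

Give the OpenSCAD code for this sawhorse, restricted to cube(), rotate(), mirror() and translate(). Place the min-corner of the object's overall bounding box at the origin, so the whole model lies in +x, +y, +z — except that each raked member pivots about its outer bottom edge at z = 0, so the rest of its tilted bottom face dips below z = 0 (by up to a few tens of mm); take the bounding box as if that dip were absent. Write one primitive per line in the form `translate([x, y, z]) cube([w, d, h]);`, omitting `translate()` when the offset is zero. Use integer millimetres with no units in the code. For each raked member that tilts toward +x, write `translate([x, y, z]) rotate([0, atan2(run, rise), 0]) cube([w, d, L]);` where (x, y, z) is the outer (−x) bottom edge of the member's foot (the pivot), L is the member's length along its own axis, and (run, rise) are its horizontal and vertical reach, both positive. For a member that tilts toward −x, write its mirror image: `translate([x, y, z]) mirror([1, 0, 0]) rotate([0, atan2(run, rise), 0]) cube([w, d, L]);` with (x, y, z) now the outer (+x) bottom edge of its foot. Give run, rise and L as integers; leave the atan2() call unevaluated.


// leg length = √(216² + 630²) = 666
// right-leg outer foot x = 2·216 + 88 = 520
// beam min-corner = (216, 0, 630)
translate([216, 0, 630]) cube([88, 1307, 64]);
translate([0, 107, 0]) rotate([0, atan2(216, 630), 0]) cube([35, 56, 666]);
translate([520, 107, 0]) mirror([1, 0, 0]) rotate([0, atan2(216, 630), 0]) cube([35, 56, 666]);
translate([0, 1144, 0]) rotate([0, atan2(216, 630), 0]) cube([35, 56, 666]);
translate([520, 1144, 0]) mirror([1, 0, 0]) rotate([0, atan2(216, 630), 0]) cube([35, 56, 666]);


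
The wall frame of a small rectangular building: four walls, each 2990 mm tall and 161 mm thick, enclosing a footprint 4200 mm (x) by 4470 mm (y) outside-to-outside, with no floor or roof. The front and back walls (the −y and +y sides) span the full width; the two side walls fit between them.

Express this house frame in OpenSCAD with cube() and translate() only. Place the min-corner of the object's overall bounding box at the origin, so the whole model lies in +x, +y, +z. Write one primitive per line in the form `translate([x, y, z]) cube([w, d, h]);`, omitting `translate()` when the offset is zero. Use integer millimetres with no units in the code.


cube([4200, 161, 2990]);
translate([0, 4309, 0]) cube([4200, 161, 2990]);
translate([0, 161, 0]) cube([161, 4148, 2990]);
translate([4039, 161, 0]) cube([161, 4148, 2990]);


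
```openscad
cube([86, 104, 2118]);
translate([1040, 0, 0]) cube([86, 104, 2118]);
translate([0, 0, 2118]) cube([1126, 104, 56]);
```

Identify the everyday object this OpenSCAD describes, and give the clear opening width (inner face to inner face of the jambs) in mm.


A door frame. The clear opening width is 954 mm.

Two 2118 mm tall posts with a header on top — a door frame. The left jamb is 86 mm wide at x = 0; the right jamb starts at x = 1040. The clear opening is 1040 − 86 = 954 mm.


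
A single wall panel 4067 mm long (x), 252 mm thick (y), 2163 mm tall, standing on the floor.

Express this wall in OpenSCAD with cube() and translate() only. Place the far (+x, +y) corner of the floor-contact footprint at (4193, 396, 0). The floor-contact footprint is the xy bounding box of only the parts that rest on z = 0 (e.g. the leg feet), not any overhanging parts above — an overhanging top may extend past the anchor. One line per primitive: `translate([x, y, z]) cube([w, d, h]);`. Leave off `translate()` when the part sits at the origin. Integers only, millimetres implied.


translate([126, 144, 0]) cube([4067, 252, 2163]);


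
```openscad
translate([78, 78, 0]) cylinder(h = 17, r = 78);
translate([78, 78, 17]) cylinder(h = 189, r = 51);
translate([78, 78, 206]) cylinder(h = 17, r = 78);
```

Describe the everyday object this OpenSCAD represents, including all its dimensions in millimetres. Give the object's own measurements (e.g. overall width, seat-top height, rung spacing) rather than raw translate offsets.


A spool: two coaxial disc flanges of radius 78 mm and thickness 17 mm, joined by a core cylinder of radius 51 mm and height 189 mm. The lower flange rests on z = 0 and the three cylinders share a vertical axis.


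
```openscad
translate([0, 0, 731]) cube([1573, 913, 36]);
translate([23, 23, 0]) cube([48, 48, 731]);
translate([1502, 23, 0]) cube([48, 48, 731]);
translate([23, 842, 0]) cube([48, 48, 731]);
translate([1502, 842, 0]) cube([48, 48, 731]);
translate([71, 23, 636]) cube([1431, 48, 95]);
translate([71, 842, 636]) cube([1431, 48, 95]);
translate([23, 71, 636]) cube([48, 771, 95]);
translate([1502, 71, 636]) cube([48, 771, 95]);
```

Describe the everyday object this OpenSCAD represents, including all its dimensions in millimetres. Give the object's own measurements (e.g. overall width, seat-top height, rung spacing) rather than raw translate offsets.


A rectangular dining table. The top is 1573×913×36 mm with its upper surface at z = 767 mm. It stands on four 48×48 mm square legs, each inset 23 mm from the nearest pair of top edges, running from the floor to the underside of the top. Four apron rails, 48 mm thick and 95 mm tall, run between adjacent legs with their top edges flush with the underside of the top and their outer faces flush with the legs' outer faces.


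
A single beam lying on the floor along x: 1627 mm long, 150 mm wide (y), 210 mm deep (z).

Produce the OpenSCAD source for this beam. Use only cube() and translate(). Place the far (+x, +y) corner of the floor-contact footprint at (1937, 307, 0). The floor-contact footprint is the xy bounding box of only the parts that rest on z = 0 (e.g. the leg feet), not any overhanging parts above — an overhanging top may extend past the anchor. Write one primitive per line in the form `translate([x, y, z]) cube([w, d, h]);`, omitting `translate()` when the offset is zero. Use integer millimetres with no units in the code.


translate([310, 157, 0]) cube([1627, 150, 210]);


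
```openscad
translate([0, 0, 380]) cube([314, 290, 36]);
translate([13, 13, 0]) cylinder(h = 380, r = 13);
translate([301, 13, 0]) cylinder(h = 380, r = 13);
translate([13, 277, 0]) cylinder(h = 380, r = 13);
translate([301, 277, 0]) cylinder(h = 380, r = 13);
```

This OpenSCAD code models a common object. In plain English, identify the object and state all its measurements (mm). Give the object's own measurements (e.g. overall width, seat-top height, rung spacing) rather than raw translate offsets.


A four-legged stool. The seat is a 314×290×36 mm slab whose top surface is at z = 416 mm; four round legs, each 26 mm in diameter, run from the floor (z = 0) to the underside of the seat, each leg's axis is inset half a diameter from the nearest pair of seat edges (so the leg's bounding box is flush with the corner).


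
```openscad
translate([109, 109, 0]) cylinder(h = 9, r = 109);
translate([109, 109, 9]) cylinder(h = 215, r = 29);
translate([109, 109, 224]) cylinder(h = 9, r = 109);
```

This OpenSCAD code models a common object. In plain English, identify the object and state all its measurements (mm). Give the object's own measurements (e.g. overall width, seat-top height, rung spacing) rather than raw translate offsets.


A spool: two coaxial disc flanges of radius 109 mm and thickness 9 mm, joined by a core cylinder of radius 29 mm and height 215 mm. The lower flange rests on z = 0 and the three cylinders share a vertical axis.
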